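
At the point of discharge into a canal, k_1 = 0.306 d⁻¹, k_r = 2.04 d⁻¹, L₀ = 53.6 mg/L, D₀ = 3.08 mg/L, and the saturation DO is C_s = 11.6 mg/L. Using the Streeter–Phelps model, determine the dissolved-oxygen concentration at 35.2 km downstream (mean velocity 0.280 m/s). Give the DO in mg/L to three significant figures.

DO ≈ 5.87 mg/L

Travel time t = x/v = 35.2 km / (0.280 m/s) = 35200 m / 0.280 m/s = 125700 s = 1.455 d.
k_1 L₀/(k_r−k_1) = 0.306×53.6/(2.04−0.306) = 16.40/1.734 = 9.459 mg/L.
e^(−k_1 t) = e^(−0.306×1.455) = 0.6407; e^(−k_r t) = e^(−2.04×1.455) = 0.05139.
D = 9.459 × (0.6407 − 0.05139) + 3.08 × 0.05139 = 5.574 + 0.1583 = 5.732 mg/L.
DO = C_s − D = 11.6 − 5.732 = 5.868 mg/L.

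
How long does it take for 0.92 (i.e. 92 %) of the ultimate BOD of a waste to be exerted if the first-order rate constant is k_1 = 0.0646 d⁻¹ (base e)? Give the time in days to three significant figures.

t ≈ 39.1 d

y/L₀ = 1 − e^(−k_1 t) = 0.92 ⇒ e^(−k_1 t) = 0.0800
t = −ln(0.0800) / 0.0646 = 2.526 / 0.0646 = 39.10 d.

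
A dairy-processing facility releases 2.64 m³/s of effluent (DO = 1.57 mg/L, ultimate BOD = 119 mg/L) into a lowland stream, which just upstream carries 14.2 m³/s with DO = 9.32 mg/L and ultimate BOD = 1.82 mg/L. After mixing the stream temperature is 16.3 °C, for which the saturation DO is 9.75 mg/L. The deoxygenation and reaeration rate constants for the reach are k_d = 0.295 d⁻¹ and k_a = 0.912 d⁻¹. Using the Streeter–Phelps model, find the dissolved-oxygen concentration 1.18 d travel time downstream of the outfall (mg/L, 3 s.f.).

Mixed DO = (14.2×9.32 + 2.64×1.57)/(14.2+2.64) = 136.5/16.84 = 8.105 mg/L.
Mixed L₀ = (14.2×1.82 + 2.64×119)/(16.84) = 340.0/16.84 = 20.19 mg/L.
Initial deficit D₀ = C_s − DO₀ = 9.75 − 8.105 = 1.645 mg/L.
D(1.18) = [0.295×20.19/(0.912−0.295)](e^(−0.295×1.18) − e^(−0.912×1.18)) + 1.645 e^(−0.912×1.18)
= 9.653 × (0.7060 − 0.3409) + 1.645 × 0.3409 = 4.085 mg/L.
DO = 9.75 − 4.085 = 5.665 mg/L.

DO ≈ 5.66 mg/L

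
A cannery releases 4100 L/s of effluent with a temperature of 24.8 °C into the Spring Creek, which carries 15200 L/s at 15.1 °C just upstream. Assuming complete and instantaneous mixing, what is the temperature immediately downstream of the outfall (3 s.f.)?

Flow-weighted mixing: C = (Q_r C_r + Q_w C_w)/(Q_r + Q_w)
= (15200×15.1 + 4100×24.8)/(15200 + 4100) = 331200/19300 = 17.16 °C.

17.2 °C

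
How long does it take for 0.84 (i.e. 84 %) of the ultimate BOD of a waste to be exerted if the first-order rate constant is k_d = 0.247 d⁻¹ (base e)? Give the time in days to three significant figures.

y/L₀ = 1 − e^(−k_d t) = 0.84 ⇒ e^(−k_d t) = 0.160
t = −ln(0.160) / 0.247 = 1.833 / 0.247 = 7.419 d.

t ≈ 7.42 d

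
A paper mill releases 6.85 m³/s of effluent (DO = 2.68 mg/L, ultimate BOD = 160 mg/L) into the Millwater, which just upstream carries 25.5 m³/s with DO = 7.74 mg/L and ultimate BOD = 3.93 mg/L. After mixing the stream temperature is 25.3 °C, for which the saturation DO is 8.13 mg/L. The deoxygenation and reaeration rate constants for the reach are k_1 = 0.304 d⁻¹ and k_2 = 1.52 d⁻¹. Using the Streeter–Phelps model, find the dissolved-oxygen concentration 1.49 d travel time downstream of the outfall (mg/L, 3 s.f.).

DO ≈ 3.06 mg/L

Mixed DO = (25.5×7.74 + 6.85×2.68)/(25.5+6.85) = 215.7/32.35 = 6.669 mg/L.
Mixed L₀ = (25.5×3.93 + 6.85×160)/(32.35) = 1196/32.35 = 36.98 mg/L.
Initial deficit D₀ = C_s − DO₀ = 8.13 − 6.669 = 1.461 mg/L.
D(1.49) = [0.304×36.98/(1.52−0.304)](e^(−0.304×1.49) − e^(−1.52×1.49)) + 1.461 e^(−1.52×1.49)
= 9.244 × (0.6357 − 0.1039) + 1.461 × 0.1039 = 5.069 mg/L.
DO = 8.13 − 5.069 = 3.061 mg/L.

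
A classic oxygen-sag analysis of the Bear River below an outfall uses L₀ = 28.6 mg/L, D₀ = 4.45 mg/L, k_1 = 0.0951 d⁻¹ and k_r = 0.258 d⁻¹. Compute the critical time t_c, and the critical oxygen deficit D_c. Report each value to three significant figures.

t_c ≈ 4.22 d; D_c ≈ 7.05 mg/L

At the critical point dD/dt = 0, so k_1 L₀ e^(−k_1 t) = k_r D. Substituting D(t) from the Streeter–Phelps equation and solving for t gives
t_c = ln[(k_r/k_1)(1 − D₀(k_r−k_1)/(k_1 L₀))] / (k_r−k_1).
Here k_r−k_1 = 0.1629 d⁻¹ and 1 − D₀(k_r−k_1)/(k_1 L₀) = 1 − 4.45×0.1629/(0.0951×28.6) = 0.7335, so
t_c = ln(2.713 × 0.7335) / 0.1629 = 0.6881 / 0.1629 = 4.224 d.
L(t_c) = L₀ e^(−k_1 t_c) = 28.6 × 0.6692 = 19.14 mg/L, and at the critical point k_r D_c = k_1 L, so D_c = (0.0951/0.258) × 19.14 = 7.055 mg/L.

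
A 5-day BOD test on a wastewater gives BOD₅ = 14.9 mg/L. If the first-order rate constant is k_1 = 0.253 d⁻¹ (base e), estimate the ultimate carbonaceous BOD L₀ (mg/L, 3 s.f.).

L₀ ≈ 20.8 mg/L

BOD₅ = L₀(1 − e^(−5k_1)) ⇒ L₀ = BOD₅ / (1 − e^(−5×0.253))
= 14.9 / (1 − 0.2822) = 14.9 / 0.7178 = 20.76 mg/L.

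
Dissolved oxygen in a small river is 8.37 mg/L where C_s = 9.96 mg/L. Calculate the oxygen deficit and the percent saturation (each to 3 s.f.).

D = C_s − C = 9.96 − 8.37 = 1.59 mg/L.
% saturation = 8.37/9.96 × 100 = 84.0 %.

D ≈ 1.59 mg/L; 84.0 % saturation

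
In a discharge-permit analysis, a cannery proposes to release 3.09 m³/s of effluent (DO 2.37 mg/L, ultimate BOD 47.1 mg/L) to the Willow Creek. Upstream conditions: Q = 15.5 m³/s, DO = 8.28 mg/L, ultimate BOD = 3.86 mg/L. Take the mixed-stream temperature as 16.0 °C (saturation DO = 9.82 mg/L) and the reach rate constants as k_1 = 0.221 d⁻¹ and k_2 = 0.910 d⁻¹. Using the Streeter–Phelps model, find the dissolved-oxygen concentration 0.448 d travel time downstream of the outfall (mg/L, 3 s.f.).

DO ≈ 7.29 mg/L

Mixed DO = (15.5×8.28 + 3.09×2.37)/(15.5+3.09) = 135.7/18.59 = 7.298 mg/L.
Mixed L₀ = (15.5×3.86 + 3.09×47.1)/(18.59) = 205.4/18.59 = 11.05 mg/L.
Initial deficit D₀ = C_s − DO₀ = 9.82 − 7.298 = 2.522 mg/L.
D(0.448) = [0.221×11.05/(0.910−0.221)](e^(−0.221×0.448) − e^(−0.910×0.448)) + 2.522 e^(−0.910×0.448)
= 3.543 × (0.9057 − 0.6652) + 2.522 × 0.6652 = 2.530 mg/L.
DO = 9.82 − 2.530 = 7.290 mg/L.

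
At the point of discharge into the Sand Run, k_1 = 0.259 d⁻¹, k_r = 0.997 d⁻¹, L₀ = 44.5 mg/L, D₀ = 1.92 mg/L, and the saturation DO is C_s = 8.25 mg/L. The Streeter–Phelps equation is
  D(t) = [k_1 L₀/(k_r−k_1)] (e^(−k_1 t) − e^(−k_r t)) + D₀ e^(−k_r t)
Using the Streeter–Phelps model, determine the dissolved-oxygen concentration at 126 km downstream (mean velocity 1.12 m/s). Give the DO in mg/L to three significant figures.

Travel time t = x/v = 126 km / (1.12 m/s) = 126000 m / 1.12 m/s = 112500 s = 1.302 d.
k_1 L₀/(k_r−k_1) = 0.259×44.5/(0.997−0.259) = 11.53/0.7380 = 15.62 mg/L.
e^(−k_1 t) = e^(−0.259×1.302) = 0.7137; e^(−k_r t) = e^(−0.997×1.302) = 0.2730.
D = 15.62 × (0.7137 − 0.2730) + 1.92 × 0.2730 = 6.883 + 0.5242 = 7.407 mg/L.
DO = C_s − D = 8.25 − 7.407 = 0.8431 mg/L.

DO ≈ 0.843 mg/L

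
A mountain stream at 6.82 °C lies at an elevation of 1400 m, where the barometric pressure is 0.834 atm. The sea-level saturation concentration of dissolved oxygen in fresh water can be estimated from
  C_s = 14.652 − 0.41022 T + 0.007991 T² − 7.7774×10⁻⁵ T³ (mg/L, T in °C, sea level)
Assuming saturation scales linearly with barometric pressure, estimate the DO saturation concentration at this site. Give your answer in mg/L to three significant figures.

C_s ≈ 10.2 mg/L

At sea level: C_s = 14.652 − 0.41022×6.82 + 0.007991×6.82² − 7.7774×10⁻⁵×6.82³ = 12.20 mg/L.
Pressure correction: C_s' = 12.20 × 0.834 = 10.18 mg/L.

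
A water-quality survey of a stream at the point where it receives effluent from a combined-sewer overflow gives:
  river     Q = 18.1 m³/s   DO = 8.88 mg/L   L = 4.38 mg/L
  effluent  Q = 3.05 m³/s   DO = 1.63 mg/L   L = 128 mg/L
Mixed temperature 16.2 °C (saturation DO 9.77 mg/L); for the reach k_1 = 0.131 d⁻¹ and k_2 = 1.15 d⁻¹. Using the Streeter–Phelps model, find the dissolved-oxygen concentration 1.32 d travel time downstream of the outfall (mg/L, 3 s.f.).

Mixed DO = (18.1×8.88 + 3.05×1.63)/(18.1+3.05) = 165.7/21.15 = 7.834 mg/L.
Mixed L₀ = (18.1×4.38 + 3.05×128)/(21.15) = 469.7/21.15 = 22.21 mg/L.
Initial deficit D₀ = C_s − DO₀ = 9.77 − 7.834 = 1.936 mg/L.
D(1.32) = [0.131×22.21/(1.15−0.131)](e^(−0.131×1.32) − e^(−1.15×1.32)) + 1.936 e^(−1.15×1.32)
= 2.855 × (0.8412 − 0.2191) + 1.936 × 0.2191 = 2.200 mg/L.
DO = 9.77 − 2.200 = 7.570 mg/L.

DO ≈ 7.57 mg/L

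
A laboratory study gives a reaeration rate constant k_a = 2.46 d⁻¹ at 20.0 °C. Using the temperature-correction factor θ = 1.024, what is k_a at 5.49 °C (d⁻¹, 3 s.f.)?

k_a(T₂) = k_a(T₁) · θ^(T₂−T₁) = 2.46 × 1.024^(5.49−20.0)
= 2.46 × 1.024^-14.5 = 2.46 × 0.7088 = 1.744 d⁻¹.

k_a ≈ 1.74 d⁻¹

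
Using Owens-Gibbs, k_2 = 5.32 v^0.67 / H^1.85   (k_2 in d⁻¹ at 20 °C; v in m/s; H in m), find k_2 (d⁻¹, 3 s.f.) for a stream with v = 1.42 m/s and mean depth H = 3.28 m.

k_2 ≈ 0.747 d⁻¹

k_2 = 5.32 × 1.42^0.67 / 3.28^1.85 = 5.32 × 1.265 / 9.003 = 0.7474 d⁻¹.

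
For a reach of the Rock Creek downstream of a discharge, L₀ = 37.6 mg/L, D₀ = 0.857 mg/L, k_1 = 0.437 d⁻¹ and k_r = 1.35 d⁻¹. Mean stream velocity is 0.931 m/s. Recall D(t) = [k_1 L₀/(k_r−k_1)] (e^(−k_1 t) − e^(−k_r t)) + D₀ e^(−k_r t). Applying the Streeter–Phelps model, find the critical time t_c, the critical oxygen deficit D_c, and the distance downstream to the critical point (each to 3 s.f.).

t_c ≈ 1.18 d; D_c ≈ 7.26 mg/L; x_c ≈ 95.1 km

At the critical point dD/dt = 0, so k_1 L₀ e^(−k_1 t) = k_r D. Substituting D(t) from the Streeter–Phelps equation and solving for t gives
t_c = ln[(k_r/k_1)(1 − D₀(k_r−k_1)/(k_1 L₀))] / (k_r−k_1).
Here k_r−k_1 = 0.9130 d⁻¹ and 1 − D₀(k_r−k_1)/(k_1 L₀) = 1 − 0.857×0.9130/(0.437×37.6) = 0.9524, so
t_c = ln(3.089 × 0.9524) / 0.9130 = 1.079 / 0.9130 = 1.182 d.
D_c = (k_1/k_r) L₀ e^(−k_1 t_c) = (0.437/1.35) × 37.6 × e^(−0.437×1.182) = 0.3237 × 37.6 × 0.5966 = 7.261 mg/L.
x_c = v t_c = 0.931 m/s × 1.182 d × 86400 s/d = 95080 m ≈ 95.1 km.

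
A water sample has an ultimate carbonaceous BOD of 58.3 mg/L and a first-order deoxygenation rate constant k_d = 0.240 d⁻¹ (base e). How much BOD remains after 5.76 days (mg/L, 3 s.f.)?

L_t = L₀ e^(−k_d t) = 58.3 × e^(−0.240×5.76) = 58.3 × 0.2510 = 14.63 mg/L.

L ≈ 14.6 mg/L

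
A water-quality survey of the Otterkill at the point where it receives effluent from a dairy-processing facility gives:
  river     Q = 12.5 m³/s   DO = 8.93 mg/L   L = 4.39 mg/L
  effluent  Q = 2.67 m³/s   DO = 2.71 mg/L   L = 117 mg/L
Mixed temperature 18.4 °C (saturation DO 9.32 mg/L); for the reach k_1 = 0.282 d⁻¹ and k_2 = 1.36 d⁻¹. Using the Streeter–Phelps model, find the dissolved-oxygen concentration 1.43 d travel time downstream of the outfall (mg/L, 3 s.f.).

DO ≈ 5.78 mg/L

Mixed DO = (12.5×8.93 + 2.67×2.71)/(12.5+2.67) = 118.9/15.17 = 7.835 mg/L.
Mixed L₀ = (12.5×4.39 + 2.67×117)/(15.17) = 367.3/15.17 = 24.21 mg/L.
Initial deficit D₀ = C_s − DO₀ = 9.32 − 7.835 = 1.485 mg/L.
D(1.43) = [0.282×24.21/(1.36−0.282)](e^(−0.282×1.43) − e^(−1.36×1.43)) + 1.485 e^(−1.36×1.43)
= 6.333 × (0.6681 − 0.1430) + 1.485 × 0.1430 = 3.538 mg/L.
DO = 9.32 − 3.538 = 5.782 mg/L.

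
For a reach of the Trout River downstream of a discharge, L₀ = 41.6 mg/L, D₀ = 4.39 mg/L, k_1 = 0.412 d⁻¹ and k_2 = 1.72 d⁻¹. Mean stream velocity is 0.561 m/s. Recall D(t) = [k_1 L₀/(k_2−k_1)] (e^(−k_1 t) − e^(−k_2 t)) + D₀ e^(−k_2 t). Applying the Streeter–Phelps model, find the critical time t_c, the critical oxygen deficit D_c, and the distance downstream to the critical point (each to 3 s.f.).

t_c ≈ 0.781 d; D_c ≈ 7.22 mg/L; x_c ≈ 37.8 km

t_c = [1/(k_2−k_1)] ln[(k_2/k_1)(1 − D₀(k_2−k_1)/(k_1 L₀))]
= [1/(1.72−0.412)] ln[(1.72/0.412)(1 − 4.39×1.308/(0.412×41.6))]
= (1/1.308) ln[4.175 × 0.6650] = 0.7645 × ln(2.776) = 0.7645 × 1.021 = 0.7806 d.
L(t_c) = L₀ e^(−k_1 t_c) = 41.6 × 0.7250 = 30.16 mg/L, and at the critical point k_2 D_c = k_1 L, so D_c = (0.412/1.72) × 30.16 = 7.224 mg/L.
x_c = v t_c = 0.561 m/s × 0.7806 d × 86400 s/d = 37840 m ≈ 37.8 km.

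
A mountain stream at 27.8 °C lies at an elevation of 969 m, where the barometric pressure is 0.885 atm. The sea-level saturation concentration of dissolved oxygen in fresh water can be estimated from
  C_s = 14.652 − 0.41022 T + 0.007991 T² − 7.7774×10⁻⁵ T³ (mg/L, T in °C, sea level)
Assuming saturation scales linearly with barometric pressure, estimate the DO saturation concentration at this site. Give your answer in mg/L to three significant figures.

C_s ≈ 6.86 mg/L

At sea level: C_s = 14.652 − 0.41022×27.8 + 0.007991×27.8² − 7.7774×10⁻⁵×27.8³ = 7.753 mg/L.
Pressure correction: C_s' = 7.753 × 0.885 = 6.861 mg/L.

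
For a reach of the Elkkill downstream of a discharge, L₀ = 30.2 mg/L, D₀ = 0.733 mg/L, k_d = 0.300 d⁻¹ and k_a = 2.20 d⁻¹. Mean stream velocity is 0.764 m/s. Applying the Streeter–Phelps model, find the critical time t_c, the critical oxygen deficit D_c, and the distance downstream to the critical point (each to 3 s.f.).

t_c ≈ 0.961 d; D_c ≈ 3.09 mg/L; x_c ≈ 63.4 km

t_c = [1/(k_a−k_d)] ln[(k_a/k_d)(1 − D₀(k_a−k_d)/(k_d L₀))]
= [1/(2.20−0.300)] ln[(2.20/0.300)(1 − 0.733×1.900/(0.300×30.2))]
= (1/1.900) ln[7.333 × 0.8463] = 0.5263 × ln(6.206) = 0.5263 × 1.826 = 0.9608 d.
L(t_c) = L₀ e^(−k_d t_c) = 30.2 × 0.7496 = 22.64 mg/L, and at the critical point k_a D_c = k_d L, so D_c = (0.300/2.20) × 22.64 = 3.087 mg/L.
x_c = v t_c = 0.764 m/s × 0.9608 d × 86400 s/d = 63420 m ≈ 63.4 km.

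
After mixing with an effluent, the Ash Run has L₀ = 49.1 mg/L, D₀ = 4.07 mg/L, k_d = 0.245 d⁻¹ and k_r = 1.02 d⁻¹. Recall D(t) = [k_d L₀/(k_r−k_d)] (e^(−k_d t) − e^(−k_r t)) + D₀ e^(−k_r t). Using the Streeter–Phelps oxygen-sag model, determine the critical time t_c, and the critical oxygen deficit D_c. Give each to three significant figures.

t_c ≈ 1.45 d; D_c ≈ 8.27 mg/L

t_c = [1/(k_r−k_d)] ln[(k_r/k_d)(1 − D₀(k_r−k_d)/(k_d L₀))]
= [1/(1.02−0.245)] ln[(1.02/0.245)(1 − 4.07×0.7750/(0.245×49.1))]
= (1/0.7750) ln[4.163 × 0.7378] = 1.290 × ln(3.072) = 1.290 × 1.122 = 1.448 d.
L(t_c) = L₀ e^(−k_d t_c) = 49.1 × 0.7013 = 34.44 mg/L, and at the critical point k_r D_c = k_d L, so D_c = (0.245/1.02) × 34.44 = 8.271 mg/L.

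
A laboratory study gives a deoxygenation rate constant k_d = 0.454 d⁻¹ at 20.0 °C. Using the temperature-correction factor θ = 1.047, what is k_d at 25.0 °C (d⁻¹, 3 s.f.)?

k_d(T₂) = k_d(T₁) · θ^(T₂−T₁) = 0.454 × 1.047^(25.0−20.0)
= 0.454 × 1.047^5.00 = 0.454 × 1.258 = 0.5712 d⁻¹.

k_d ≈ 0.571 d⁻¹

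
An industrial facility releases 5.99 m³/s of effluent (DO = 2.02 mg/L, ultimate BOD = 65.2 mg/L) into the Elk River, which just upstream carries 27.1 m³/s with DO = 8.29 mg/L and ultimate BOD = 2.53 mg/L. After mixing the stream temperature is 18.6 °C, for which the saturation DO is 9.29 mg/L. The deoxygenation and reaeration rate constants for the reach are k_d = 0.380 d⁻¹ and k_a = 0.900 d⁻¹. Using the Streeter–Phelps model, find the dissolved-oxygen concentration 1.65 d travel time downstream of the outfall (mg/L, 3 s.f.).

DO ≈ 5.69 mg/L

Mixed DO = (27.1×8.29 + 5.99×2.02)/(27.1+5.99) = 236.8/33.09 = 7.155 mg/L.
Mixed L₀ = (27.1×2.53 + 5.99×65.2)/(33.09) = 459.1/33.09 = 13.87 mg/L.
Initial deficit D₀ = C_s − DO₀ = 9.29 − 7.155 = 2.135 mg/L.
D(1.65) = [0.380×13.87/(0.900−0.380)](e^(−0.380×1.65) − e^(−0.900×1.65)) + 2.135 e^(−0.900×1.65)
= 10.14 × (0.5342 − 0.2265) + 2.135 × 0.2265 = 3.603 mg/L.
DO = 9.29 − 3.603 = 5.687 mg/L.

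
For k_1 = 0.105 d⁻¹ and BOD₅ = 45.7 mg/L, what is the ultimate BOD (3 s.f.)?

L₀ ≈ 112 mg/L

BOD₅ = L₀(1 − e^(−5k_1)) ⇒ L₀ = BOD₅ / (1 − e^(−5×0.105))
= 45.7 / (1 − 0.5916) = 45.7 / 0.4084 = 111.9 mg/L.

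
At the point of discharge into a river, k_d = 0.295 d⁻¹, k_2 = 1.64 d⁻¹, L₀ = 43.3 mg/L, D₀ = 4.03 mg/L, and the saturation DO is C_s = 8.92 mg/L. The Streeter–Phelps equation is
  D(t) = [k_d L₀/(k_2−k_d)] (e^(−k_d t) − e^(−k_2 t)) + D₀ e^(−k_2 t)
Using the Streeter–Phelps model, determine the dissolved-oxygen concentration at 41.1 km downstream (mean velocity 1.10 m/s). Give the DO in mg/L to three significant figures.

DO ≈ 3.25 mg/L

Travel time t = x/v = 41.1 km / (1.10 m/s) = 41100 m / 1.10 m/s = 37360 s = 0.4324 d.
k_d L₀/(k_2−k_d) = 0.295×43.3/(1.64−0.295) = 12.77/1.345 = 9.497 mg/L.
e^(−k_d t) = e^(−0.295×0.4324) = 0.8802; e^(−k_2 t) = e^(−1.64×0.4324) = 0.4920.
D = 9.497 × (0.8802 − 0.4920) + 4.03 × 0.4920 = 3.687 + 1.983 = 5.670 mg/L.
DO = C_s − D = 8.92 − 5.670 = 3.250 mg/L.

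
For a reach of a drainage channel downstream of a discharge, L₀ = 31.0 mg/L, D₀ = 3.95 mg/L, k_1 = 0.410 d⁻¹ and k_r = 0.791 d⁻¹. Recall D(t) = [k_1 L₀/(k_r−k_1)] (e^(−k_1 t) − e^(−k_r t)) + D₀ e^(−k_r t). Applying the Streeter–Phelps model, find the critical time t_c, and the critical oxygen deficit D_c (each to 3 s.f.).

t_c = [1/(k_r−k_1)] ln[(k_r/k_1)(1 − D₀(k_r−k_1)/(k_1 L₀))]
= [1/(0.791−0.410)] ln[(0.791/0.410)(1 − 3.95×0.3810/(0.410×31.0))]
= (1/0.3810) ln[1.929 × 0.8816] = 2.625 × ln(1.701) = 2.625 × 0.5311 = 1.394 d.
L(t_c) = L₀ e^(−k_1 t_c) = 31.0 × 0.5647 = 17.50 mg/L, and at the critical point k_r D_c = k_1 L, so D_c = (0.410/0.791) × 17.50 = 9.073 mg/L.

t_c ≈ 1.39 d; D_c ≈ 9.07 mg/L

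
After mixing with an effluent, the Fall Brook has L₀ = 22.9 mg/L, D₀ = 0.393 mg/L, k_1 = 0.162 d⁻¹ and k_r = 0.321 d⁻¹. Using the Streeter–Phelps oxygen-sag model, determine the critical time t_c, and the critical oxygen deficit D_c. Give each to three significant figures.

t_c = [1/(k_r−k_1)] ln[(k_r/k_1)(1 − D₀(k_r−k_1)/(k_1 L₀))]
= [1/(0.321−0.162)] ln[(0.321/0.162)(1 − 0.393×0.1590/(0.162×22.9))]
= (1/0.1590) ln[1.981 × 0.9832] = 6.289 × ln(1.948) = 6.289 × 0.6669 = 4.194 d.
D_c = (k_1/k_r) L₀ e^(−k_1 t_c) = (0.162/0.321) × 22.9 × e^(−0.162×4.194) = 0.5047 × 22.9 × 0.5069 = 5.858 mg/L.

t_c ≈ 4.19 d; D_c ≈ 5.86 mg/L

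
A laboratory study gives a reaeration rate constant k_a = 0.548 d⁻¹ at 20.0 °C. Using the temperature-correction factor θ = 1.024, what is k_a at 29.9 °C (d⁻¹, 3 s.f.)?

k_a ≈ 0.693 d⁻¹

k_a(T₂) = k_a(T₁) · θ^(T₂−T₁) = 0.548 × 1.024^(29.9−20.0)
= 0.548 × 1.024^9.90 = 0.548 × 1.265 = 0.6930 d⁻¹.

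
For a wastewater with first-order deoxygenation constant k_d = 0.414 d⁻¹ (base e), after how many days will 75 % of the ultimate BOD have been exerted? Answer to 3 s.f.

t ≈ 3.35 d

y/L₀ = 1 − e^(−k_d t) = 0.75 ⇒ e^(−k_d t) = 0.250
t = −ln(0.250) / 0.414 = 1.386 / 0.414 = 3.349 d.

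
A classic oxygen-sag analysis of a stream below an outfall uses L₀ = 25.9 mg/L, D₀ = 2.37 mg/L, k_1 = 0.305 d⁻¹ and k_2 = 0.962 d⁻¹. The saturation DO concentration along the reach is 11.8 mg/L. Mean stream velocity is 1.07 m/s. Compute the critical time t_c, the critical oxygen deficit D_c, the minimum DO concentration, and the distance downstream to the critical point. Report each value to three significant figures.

With k_2/k_1 = 3.154 and 1 − D₀(k_2−k_1)/(k_1 L₀) = 0.8029,
t_c = ln(3.154 × 0.8029) / (0.962 − 0.305) = ln(2.532) / 0.6570 = 0.9292/0.6570 = 1.414 d.
L(t_c) = L₀ e^(−k_1 t_c) = 25.9 × 0.6496 = 16.83 mg/L, and at the critical point k_2 D_c = k_1 L, so D_c = (0.305/0.962) × 16.83 = 5.334 mg/L.
Minimum DO = C_s − D_c = 11.8 − 5.334 = 6.466 mg/L.
x_c = v t_c = 1.07 m/s × 1.414 d × 86400 s/d = 130700 m ≈ 131 km.

t_c ≈ 1.41 d; D_c ≈ 5.33 mg/L; min DO ≈ 6.47 mg/L; x_c ≈ 131 km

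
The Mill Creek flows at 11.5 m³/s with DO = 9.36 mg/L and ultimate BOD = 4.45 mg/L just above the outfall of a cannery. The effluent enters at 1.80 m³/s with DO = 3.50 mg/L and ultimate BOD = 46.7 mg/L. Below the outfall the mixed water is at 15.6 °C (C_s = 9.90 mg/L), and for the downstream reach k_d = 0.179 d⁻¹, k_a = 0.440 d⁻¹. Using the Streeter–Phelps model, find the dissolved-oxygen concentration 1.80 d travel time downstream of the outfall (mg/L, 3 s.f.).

Mixed DO = (11.5×9.36 + 1.80×3.50)/(11.5+1.80) = 113.9/13.30 = 8.567 mg/L.
Mixed L₀ = (11.5×4.45 + 1.80×46.7)/(13.30) = 135.2/13.30 = 10.17 mg/L.
Initial deficit D₀ = C_s − DO₀ = 9.90 − 8.567 = 1.333 mg/L.
D(1.80) = [0.179×10.17/(0.440−0.179)](e^(−0.179×1.80) − e^(−0.440×1.80)) + 1.333 e^(−0.440×1.80)
= 6.973 × (0.7246 − 0.4529) + 1.333 × 0.4529 = 2.498 mg/L.
DO = 9.90 − 2.498 = 7.402 mg/L.

DO ≈ 7.40 mg/L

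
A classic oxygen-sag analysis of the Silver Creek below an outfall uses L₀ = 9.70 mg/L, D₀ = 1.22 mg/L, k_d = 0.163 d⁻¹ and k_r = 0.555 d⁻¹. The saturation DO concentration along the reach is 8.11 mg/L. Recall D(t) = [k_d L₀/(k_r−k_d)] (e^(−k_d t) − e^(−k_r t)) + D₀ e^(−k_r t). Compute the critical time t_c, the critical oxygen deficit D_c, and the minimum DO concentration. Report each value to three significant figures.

t_c ≈ 2.21 d; D_c ≈ 1.99 mg/L; min DO ≈ 6.12 mg/L

With k_r/k_d = 3.405 and 1 − D₀(k_r−k_d)/(k_d L₀) = 0.6975,
t_c = ln(3.405 × 0.6975) / (0.555 − 0.163) = ln(2.375) / 0.3920 = 0.8650/0.3920 = 2.207 d.
L(t_c) = L₀ e^(−k_d t_c) = 9.70 × 0.6979 = 6.770 mg/L, and at the critical point k_r D_c = k_d L, so D_c = (0.163/0.555) × 6.770 = 1.988 mg/L.
Minimum DO = C_s − D_c = 8.11 − 1.988 = 6.122 mg/L.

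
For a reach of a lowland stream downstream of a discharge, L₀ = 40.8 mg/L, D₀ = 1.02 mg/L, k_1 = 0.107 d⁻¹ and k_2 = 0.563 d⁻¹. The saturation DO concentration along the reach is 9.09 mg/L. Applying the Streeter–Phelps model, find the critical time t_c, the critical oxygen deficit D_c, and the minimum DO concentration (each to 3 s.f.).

At the critical point dD/dt = 0, so k_1 L₀ e^(−k_1 t) = k_2 D. Substituting D(t) from the Streeter–Phelps equation and solving for t gives
t_c = ln[(k_2/k_1)(1 − D₀(k_2−k_1)/(k_1 L₀))] / (k_2−k_1).
Here k_2−k_1 = 0.4560 d⁻¹ and 1 − D₀(k_2−k_1)/(k_1 L₀) = 1 − 1.02×0.4560/(0.107×40.8) = 0.8935, so
t_c = ln(5.262 × 0.8935) / 0.4560 = 1.548 / 0.4560 = 3.394 d.
L(t_c) = L₀ e^(−k_1 t_c) = 40.8 × 0.6955 = 28.37 mg/L, and at the critical point k_2 D_c = k_1 L, so D_c = (0.107/0.563) × 28.37 = 5.393 mg/L.
Minimum DO = C_s − D_c = 9.09 − 5.393 = 3.697 mg/L.

t_c ≈ 3.39 d; D_c ≈ 5.39 mg/L; min DO ≈ 3.70 mg/L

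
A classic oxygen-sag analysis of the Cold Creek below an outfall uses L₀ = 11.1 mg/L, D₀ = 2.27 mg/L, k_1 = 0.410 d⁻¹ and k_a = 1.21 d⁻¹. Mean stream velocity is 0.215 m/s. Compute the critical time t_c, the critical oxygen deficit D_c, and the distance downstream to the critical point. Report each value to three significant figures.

t_c = [1/(k_a−k_1)] ln[(k_a/k_1)(1 − D₀(k_a−k_1)/(k_1 L₀))]
= [1/(1.21−0.410)] ln[(1.21/0.410)(1 − 2.27×0.8000/(0.410×11.1))]
= (1/0.8000) ln[2.951 × 0.6010] = 1.250 × ln(1.774) = 1.250 × 0.5730 = 0.7163 d.
D_c = (k_1/k_a) L₀ e^(−k_1 t_c) = (0.410/1.21) × 11.1 × e^(−0.410×0.7163) = 0.3388 × 11.1 × 0.7455 = 2.804 mg/L.
x_c = v t_c = 0.215 m/s × 0.7163 d × 86400 s/d = 13310 m ≈ 13.3 km.

t_c ≈ 0.716 d; D_c ≈ 2.80 mg/L; x_c ≈ 13.3 km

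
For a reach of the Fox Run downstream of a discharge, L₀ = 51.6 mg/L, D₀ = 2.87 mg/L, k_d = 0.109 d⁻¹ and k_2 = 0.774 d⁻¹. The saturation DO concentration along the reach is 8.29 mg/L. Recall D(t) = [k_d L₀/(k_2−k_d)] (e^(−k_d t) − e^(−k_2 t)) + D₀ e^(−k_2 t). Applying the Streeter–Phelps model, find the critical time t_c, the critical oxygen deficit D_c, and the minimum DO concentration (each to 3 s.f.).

t_c = [1/(k_2−k_d)] ln[(k_2/k_d)(1 − D₀(k_2−k_d)/(k_d L₀))]
= [1/(0.774−0.109)] ln[(0.774/0.109)(1 − 2.87×0.6650/(0.109×51.6))]
= (1/0.6650) ln[7.101 × 0.6607] = 1.504 × ln(4.691) = 1.504 × 1.546 = 2.324 d.
D_c = (k_d/k_2) L₀ e^(−k_d t_c) = (0.109/0.774) × 51.6 × e^(−0.109×2.324) = 0.1408 × 51.6 × 0.7762 = 5.640 mg/L.
Minimum DO = C_s − D_c = 8.29 − 5.640 = 2.650 mg/L.

t_c ≈ 2.32 d; D_c ≈ 5.64 mg/L; min DO ≈ 2.65 mg/L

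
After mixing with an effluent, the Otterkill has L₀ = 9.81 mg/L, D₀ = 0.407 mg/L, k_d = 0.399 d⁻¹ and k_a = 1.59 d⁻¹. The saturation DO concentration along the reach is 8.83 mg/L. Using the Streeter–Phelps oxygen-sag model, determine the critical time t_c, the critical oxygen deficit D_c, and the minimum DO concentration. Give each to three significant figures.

At the critical point dD/dt = 0, so k_d L₀ e^(−k_d t) = k_a D. Substituting D(t) from the Streeter–Phelps equation and solving for t gives
t_c = ln[(k_a/k_d)(1 − D₀(k_a−k_d)/(k_d L₀))] / (k_a−k_d).
Here k_a−k_d = 1.191 d⁻¹ and 1 − D₀(k_a−k_d)/(k_d L₀) = 1 − 0.407×1.191/(0.399×9.81) = 0.8762, so
t_c = ln(3.985 × 0.8762) / 1.191 = 1.250 / 1.191 = 1.050 d.
L(t_c) = L₀ e^(−k_d t_c) = 9.81 × 0.6578 = 6.453 mg/L, and at the critical point k_a D_c = k_d L, so D_c = (0.399/1.59) × 6.453 = 1.619 mg/L.
Minimum DO = C_s − D_c = 8.83 − 1.619 = 7.211 mg/L.

t_c ≈ 1.05 d; D_c ≈ 1.62 mg/L; min DO ≈ 7.21 mg/L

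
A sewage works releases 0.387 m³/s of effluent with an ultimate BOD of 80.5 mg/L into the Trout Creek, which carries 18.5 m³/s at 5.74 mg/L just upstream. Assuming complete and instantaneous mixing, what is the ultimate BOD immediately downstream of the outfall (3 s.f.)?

Flow-weighted mixing: C = (Q_r C_r + Q_w C_w)/(Q_r + Q_w)
= (18.5×5.74 + 0.387×80.5)/(18.5 + 0.387) = 137.3/18.89 = 7.272 mg/L.

7.27 mg/L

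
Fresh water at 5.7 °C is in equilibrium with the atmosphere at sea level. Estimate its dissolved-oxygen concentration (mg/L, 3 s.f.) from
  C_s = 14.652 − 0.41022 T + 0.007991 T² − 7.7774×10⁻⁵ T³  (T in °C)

C_s ≈ 12.6 mg/L

C_s = 14.652 − 0.41022×5.7 + 0.007991×5.7² − 7.7774×10⁻⁵×5.7³ = 12.56 mg/L.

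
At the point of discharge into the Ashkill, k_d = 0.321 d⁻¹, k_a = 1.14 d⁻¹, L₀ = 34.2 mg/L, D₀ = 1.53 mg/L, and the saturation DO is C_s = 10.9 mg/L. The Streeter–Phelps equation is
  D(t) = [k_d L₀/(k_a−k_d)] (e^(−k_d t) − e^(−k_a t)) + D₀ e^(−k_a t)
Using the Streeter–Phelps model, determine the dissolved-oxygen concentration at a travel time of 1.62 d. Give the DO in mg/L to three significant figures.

DO ≈ 4.80 mg/L

k_d L₀/(k_a−k_d) = 0.321×34.2/(1.14−0.321) = 10.98/0.8190 = 13.40 mg/L.
e^(−k_d t) = e^(−0.321×1.620) = 0.5945; e^(−k_a t) = e^(−1.14×1.620) = 0.1577.
D = 13.40 × (0.5945 − 0.1577) + 1.53 × 0.1577 = 5.855 + 0.2413 = 6.096 mg/L.
DO = C_s − D = 10.9 − 6.096 = 4.804 mg/L.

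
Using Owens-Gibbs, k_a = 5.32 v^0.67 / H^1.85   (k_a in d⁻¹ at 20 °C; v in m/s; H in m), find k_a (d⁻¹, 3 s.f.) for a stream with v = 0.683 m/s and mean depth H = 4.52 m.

k_a ≈ 0.253 d⁻¹

k_a = 5.32 × 0.683^0.67 / 4.52^1.85 = 5.32 × 0.7746 / 16.29 = 0.2529 d⁻¹.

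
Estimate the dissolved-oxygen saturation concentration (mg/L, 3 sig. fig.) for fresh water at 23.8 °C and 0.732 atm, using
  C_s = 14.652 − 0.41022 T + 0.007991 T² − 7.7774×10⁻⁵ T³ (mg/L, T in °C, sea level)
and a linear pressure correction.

C_s ≈ 6.12 mg/L

At sea level: C_s = 14.652 − 0.41022×23.8 + 0.007991×23.8² − 7.7774×10⁻⁵×23.8³ = 8.367 mg/L.
Pressure correction: C_s' = 8.367 × 0.732 = 6.124 mg/L.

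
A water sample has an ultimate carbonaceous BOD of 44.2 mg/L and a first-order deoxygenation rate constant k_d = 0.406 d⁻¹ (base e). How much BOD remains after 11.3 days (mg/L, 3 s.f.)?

L ≈ 0.450 mg/L

L_t = L₀ e^(−k_d t) = 44.2 × e^(−0.406×11.3) = 44.2 × 0.01018 = 0.4497 mg/L.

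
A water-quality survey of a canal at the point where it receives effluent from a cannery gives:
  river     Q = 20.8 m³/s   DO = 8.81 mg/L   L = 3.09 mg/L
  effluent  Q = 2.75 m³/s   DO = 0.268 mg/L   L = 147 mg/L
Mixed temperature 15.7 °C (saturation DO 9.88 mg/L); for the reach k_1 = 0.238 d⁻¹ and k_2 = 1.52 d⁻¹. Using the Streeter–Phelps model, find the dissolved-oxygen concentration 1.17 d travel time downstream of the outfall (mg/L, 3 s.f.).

DO ≈ 7.36 mg/L

Mixed DO = (20.8×8.81 + 2.75×0.268)/(20.8+2.75) = 184.0/23.55 = 7.813 mg/L.
Mixed L₀ = (20.8×3.09 + 2.75×147)/(23.55) = 468.5/23.55 = 19.89 mg/L.
Initial deficit D₀ = C_s − DO₀ = 9.88 − 7.813 = 2.067 mg/L.
D(1.17) = [0.238×19.89/(1.52−0.238)](e^(−0.238×1.17) − e^(−1.52×1.17)) + 2.067 e^(−1.52×1.17)
= 3.693 × (0.7569 − 0.1689) + 2.067 × 0.1689 = 2.521 mg/L.
DO = 9.88 − 2.521 = 7.359 mg/L.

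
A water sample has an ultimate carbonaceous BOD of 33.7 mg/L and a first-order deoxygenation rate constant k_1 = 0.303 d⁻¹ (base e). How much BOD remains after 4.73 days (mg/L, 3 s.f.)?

L ≈ 8.04 mg/L

L_t = L₀ e^(−k_1 t) = 33.7 × e^(−0.303×4.73) = 33.7 × 0.2385 = 8.039 mg/L.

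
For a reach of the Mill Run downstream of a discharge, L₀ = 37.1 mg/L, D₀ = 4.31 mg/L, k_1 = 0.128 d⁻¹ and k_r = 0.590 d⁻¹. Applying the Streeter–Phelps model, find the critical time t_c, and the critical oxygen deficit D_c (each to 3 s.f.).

At the critical point dD/dt = 0, so k_1 L₀ e^(−k_1 t) = k_r D. Substituting D(t) from the Streeter–Phelps equation and solving for t gives
t_c = ln[(k_r/k_1)(1 − D₀(k_r−k_1)/(k_1 L₀))] / (k_r−k_1).
Here k_r−k_1 = 0.4620 d⁻¹ and 1 − D₀(k_r−k_1)/(k_1 L₀) = 1 − 4.31×0.4620/(0.128×37.1) = 0.5807, so
t_c = ln(4.609 × 0.5807) / 0.4620 = 0.9846 / 0.4620 = 2.131 d.
L(t_c) = L₀ e^(−k_1 t_c) = 37.1 × 0.7613 = 28.24 mg/L, and at the critical point k_r D_c = k_1 L, so D_c = (0.128/0.590) × 28.24 = 6.127 mg/L.

t_c ≈ 2.13 d; D_c ≈ 6.13 mg/L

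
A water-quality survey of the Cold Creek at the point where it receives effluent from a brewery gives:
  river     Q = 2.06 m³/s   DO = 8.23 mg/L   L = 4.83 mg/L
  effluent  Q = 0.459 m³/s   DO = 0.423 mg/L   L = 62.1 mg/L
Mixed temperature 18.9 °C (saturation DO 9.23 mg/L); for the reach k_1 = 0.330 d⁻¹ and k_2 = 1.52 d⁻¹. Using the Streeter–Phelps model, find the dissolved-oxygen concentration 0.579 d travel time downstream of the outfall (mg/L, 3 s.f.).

DO ≈ 6.48 mg/L

Mixed DO = (2.06×8.23 + 0.459×0.423)/(2.06+0.459) = 17.15/2.519 = 6.807 mg/L.
Mixed L₀ = (2.06×4.83 + 0.459×62.1)/(2.519) = 38.45/2.519 = 15.27 mg/L.
Initial deficit D₀ = C_s − DO₀ = 9.23 − 6.807 = 2.423 mg/L.
D(0.579) = [0.330×15.27/(1.52−0.330)](e^(−0.330×0.579) − e^(−1.52×0.579)) + 2.423 e^(−1.52×0.579)
= 4.233 × (0.8261 − 0.4147) + 2.423 × 0.4147 = 2.746 mg/L.
DO = 9.23 − 2.746 = 6.484 mg/L.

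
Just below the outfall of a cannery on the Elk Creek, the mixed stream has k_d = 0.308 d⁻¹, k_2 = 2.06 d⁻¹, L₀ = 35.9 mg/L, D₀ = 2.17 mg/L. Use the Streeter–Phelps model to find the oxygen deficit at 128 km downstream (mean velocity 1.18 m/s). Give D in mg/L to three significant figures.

D ≈ 3.98 mg/L

Travel time t = x/v = 128 km / (1.18 m/s) = 128000 m / 1.18 m/s = 108500 s = 1.255 d.
k_d L₀/(k_2−k_d) = 0.308×35.9/(2.06−0.308) = 11.06/1.752 = 6.311 mg/L.
e^(−k_d t) = e^(−0.308×1.255) = 0.6793; e^(−k_2 t) = e^(−2.06×1.255) = 0.07530.
D = 6.311 × (0.6793 − 0.07530) + 2.17 × 0.07530 = 3.812 + 0.1634 = 3.975 mg/L.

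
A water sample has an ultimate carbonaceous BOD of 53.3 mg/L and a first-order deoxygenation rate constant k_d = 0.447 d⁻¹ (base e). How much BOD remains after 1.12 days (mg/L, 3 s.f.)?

L ≈ 32.3 mg/L

L_t = L₀ e^(−k_d t) = 53.3 × e^(−0.447×1.12) = 53.3 × 0.6061 = 32.31 mg/L.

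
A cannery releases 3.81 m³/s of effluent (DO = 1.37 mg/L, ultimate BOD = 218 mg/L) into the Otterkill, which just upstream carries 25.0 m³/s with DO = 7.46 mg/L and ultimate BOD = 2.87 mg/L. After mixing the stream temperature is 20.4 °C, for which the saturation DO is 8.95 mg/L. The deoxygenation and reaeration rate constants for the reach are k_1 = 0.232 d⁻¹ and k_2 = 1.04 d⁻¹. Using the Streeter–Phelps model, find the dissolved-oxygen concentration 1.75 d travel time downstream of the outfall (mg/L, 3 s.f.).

DO ≈ 4.04 mg/L

Mixed DO = (25.0×7.46 + 3.81×1.37)/(25.0+3.81) = 191.7/28.81 = 6.655 mg/L.
Mixed L₀ = (25.0×2.87 + 3.81×218)/(28.81) = 902.3/28.81 = 31.32 mg/L.
Initial deficit D₀ = C_s − DO₀ = 8.95 − 6.655 = 2.295 mg/L.
D(1.75) = [0.232×31.32/(1.04−0.232)](e^(−0.232×1.75) − e^(−1.04×1.75)) + 2.295 e^(−1.04×1.75)
= 8.993 × (0.6663 − 0.1620) + 2.295 × 0.1620 = 4.907 mg/L.
DO = 8.95 − 4.907 = 4.043 mg/L.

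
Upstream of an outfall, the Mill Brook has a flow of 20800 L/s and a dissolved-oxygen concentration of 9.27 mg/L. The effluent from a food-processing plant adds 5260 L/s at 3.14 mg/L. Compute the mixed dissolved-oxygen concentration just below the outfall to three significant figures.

Flow-weighted mixing: C = (Q_r C_r + Q_w C_w)/(Q_r + Q_w)
= (20800×9.27 + 5260×3.14)/(20800 + 5260) = 209300/26060 = 8.033 mg/L.

8.03 mg/L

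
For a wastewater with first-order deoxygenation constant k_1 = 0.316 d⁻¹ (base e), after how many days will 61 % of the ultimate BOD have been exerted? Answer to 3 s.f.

y/L₀ = 1 − e^(−k_1 t) = 0.61 ⇒ e^(−k_1 t) = 0.390
t = −ln(0.390) / 0.316 = 0.9416 / 0.316 = 2.980 d.

t ≈ 2.98 d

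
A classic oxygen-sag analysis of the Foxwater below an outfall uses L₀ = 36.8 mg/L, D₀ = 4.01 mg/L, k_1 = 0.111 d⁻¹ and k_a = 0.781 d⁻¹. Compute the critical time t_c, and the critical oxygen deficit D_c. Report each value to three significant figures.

With k_a/k_1 = 7.036 and 1 − D₀(k_a−k_1)/(k_1 L₀) = 0.3423,
t_c = ln(7.036 × 0.3423) / (0.781 − 0.111) = ln(2.408) / 0.6700 = 0.8789/0.6700 = 1.312 d.
D_c = (k_1/k_a) L₀ e^(−k_1 t_c) = (0.111/0.781) × 36.8 × e^(−0.111×1.312) = 0.1421 × 36.8 × 0.8645 = 4.522 mg/L.

t_c ≈ 1.31 d; D_c ≈ 4.52 mg/L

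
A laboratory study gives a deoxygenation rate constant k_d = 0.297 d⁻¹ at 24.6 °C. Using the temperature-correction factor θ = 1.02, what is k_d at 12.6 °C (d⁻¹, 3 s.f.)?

k_d(T₂) = k_d(T₁) · θ^(T₂−T₁) = 0.297 × 1.02^(12.6−24.6)
= 0.297 × 1.02^-12.0 = 0.297 × 0.7885 = 0.2342 d⁻¹.

k_d ≈ 0.234 d⁻¹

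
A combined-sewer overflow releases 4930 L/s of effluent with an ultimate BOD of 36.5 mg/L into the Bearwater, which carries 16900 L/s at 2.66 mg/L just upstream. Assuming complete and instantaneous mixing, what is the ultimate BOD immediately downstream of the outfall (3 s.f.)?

Flow-weighted mixing: C = (Q_r C_r + Q_w C_w)/(Q_r + Q_w)
= (16900×2.66 + 4930×36.5)/(16900 + 4930) = 224900/21830 = 10.30 mg/L.

10.3 mg/L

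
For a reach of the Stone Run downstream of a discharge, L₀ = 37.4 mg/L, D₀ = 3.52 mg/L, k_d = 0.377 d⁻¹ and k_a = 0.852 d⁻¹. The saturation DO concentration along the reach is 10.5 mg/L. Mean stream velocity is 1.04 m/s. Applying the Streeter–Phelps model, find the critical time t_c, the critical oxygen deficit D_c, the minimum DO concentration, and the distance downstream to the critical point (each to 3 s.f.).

t_c ≈ 1.45 d; D_c ≈ 9.58 mg/L; min DO ≈ 0.923 mg/L; x_c ≈ 130 km

t_c = [1/(k_a−k_d)] ln[(k_a/k_d)(1 − D₀(k_a−k_d)/(k_d L₀))]
= [1/(0.852−0.377)] ln[(0.852/0.377)(1 − 3.52×0.4750/(0.377×37.4))]
= (1/0.4750) ln[2.260 × 0.8814] = 2.105 × ln(1.992) = 2.105 × 0.6891 = 1.451 d.
D_c = (k_d/k_a) L₀ e^(−k_d t_c) = (0.377/0.852) × 37.4 × e^(−0.377×1.451) = 0.4425 × 37.4 × 0.5787 = 9.577 mg/L.
Minimum DO = C_s − D_c = 10.5 − 9.577 = 0.9228 mg/L.
x_c = v t_c = 1.04 m/s × 1.451 d × 86400 s/d = 130400 m ≈ 130 km.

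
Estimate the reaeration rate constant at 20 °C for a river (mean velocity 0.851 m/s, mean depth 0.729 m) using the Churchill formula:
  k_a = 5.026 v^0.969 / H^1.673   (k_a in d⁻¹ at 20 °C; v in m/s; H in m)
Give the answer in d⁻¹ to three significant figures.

k_a ≈ 7.29 d⁻¹

k_a = 5.026 × 0.851^0.969 / 0.729^1.673 = 5.026 × 0.8553 / 0.5893 = 7.294 d⁻¹.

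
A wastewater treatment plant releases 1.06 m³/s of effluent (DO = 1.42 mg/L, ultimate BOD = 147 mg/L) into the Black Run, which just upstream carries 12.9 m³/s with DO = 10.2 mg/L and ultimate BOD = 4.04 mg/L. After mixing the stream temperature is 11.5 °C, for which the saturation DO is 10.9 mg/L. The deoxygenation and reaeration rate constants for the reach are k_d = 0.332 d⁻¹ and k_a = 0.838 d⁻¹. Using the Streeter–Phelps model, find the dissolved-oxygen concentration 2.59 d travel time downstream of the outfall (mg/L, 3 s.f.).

DO ≈ 7.72 mg/L

Mixed DO = (12.9×10.2 + 1.06×1.42)/(12.9+1.06) = 133.1/13.96 = 9.533 mg/L.
Mixed L₀ = (12.9×4.04 + 1.06×147)/(13.96) = 207.9/13.96 = 14.90 mg/L.
Initial deficit D₀ = C_s − DO₀ = 10.9 − 9.533 = 1.367 mg/L.
D(2.59) = [0.332×14.90/(0.838−0.332)](e^(−0.332×2.59) − e^(−0.838×2.59)) + 1.367 e^(−0.838×2.59)
= 9.773 × (0.4232 − 0.1141) + 1.367 × 0.1141 = 3.177 mg/L.
DO = 10.9 − 3.177 = 7.723 mg/L.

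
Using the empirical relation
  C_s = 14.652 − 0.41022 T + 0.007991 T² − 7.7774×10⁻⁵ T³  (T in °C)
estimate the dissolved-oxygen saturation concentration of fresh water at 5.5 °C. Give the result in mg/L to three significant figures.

C_s = 14.652 − 0.41022×5.5 + 0.007991×5.5² − 7.7774×10⁻⁵×5.5³ = 12.62 mg/L.

C_s ≈ 12.6 mg/L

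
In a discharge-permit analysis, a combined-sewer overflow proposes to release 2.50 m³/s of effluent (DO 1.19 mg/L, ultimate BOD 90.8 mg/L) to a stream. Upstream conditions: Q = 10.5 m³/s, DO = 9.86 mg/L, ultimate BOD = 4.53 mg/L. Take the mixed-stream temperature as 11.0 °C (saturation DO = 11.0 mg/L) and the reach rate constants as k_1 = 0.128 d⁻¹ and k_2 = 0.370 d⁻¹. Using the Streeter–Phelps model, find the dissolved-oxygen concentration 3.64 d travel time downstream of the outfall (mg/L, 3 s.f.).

DO ≈ 6.16 mg/L

Mixed DO = (10.5×9.86 + 2.50×1.19)/(10.5+2.50) = 106.5/13.00 = 8.193 mg/L.
Mixed L₀ = (10.5×4.53 + 2.50×90.8)/(13.00) = 274.6/13.00 = 21.12 mg/L.
Initial deficit D₀ = C_s − DO₀ = 11.0 − 8.193 = 2.807 mg/L.
D(3.64) = [0.128×21.12/(0.370−0.128)](e^(−0.128×3.64) − e^(−0.370×3.64)) + 2.807 e^(−0.370×3.64)
= 11.17 × (0.6276 − 0.2601) + 2.807 × 0.2601 = 4.835 mg/L.
DO = 11.0 − 4.835 = 6.165 mg/L.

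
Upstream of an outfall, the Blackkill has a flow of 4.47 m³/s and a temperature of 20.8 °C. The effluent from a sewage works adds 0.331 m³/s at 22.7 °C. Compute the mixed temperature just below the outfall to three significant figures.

Flow-weighted mixing: C = (Q_r C_r + Q_w C_w)/(Q_r + Q_w)
= (4.47×20.8 + 0.331×22.7)/(4.47 + 0.331) = 100.5/4.801 = 20.93 °C.

20.9 °C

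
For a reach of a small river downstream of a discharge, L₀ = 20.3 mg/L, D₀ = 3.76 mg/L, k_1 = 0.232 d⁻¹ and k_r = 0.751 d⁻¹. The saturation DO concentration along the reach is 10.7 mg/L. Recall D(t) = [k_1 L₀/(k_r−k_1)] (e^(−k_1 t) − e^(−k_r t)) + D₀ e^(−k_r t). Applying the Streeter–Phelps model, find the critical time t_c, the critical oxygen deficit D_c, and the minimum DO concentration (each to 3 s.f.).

At the critical point dD/dt = 0, so k_1 L₀ e^(−k_1 t) = k_r D. Substituting D(t) from the Streeter–Phelps equation and solving for t gives
t_c = ln[(k_r/k_1)(1 − D₀(k_r−k_1)/(k_1 L₀))] / (k_r−k_1).
Here k_r−k_1 = 0.5190 d⁻¹ and 1 − D₀(k_r−k_1)/(k_1 L₀) = 1 − 3.76×0.5190/(0.232×20.3) = 0.5856, so
t_c = ln(3.237 × 0.5856) / 0.5190 = 0.6396 / 0.5190 = 1.232 d.
D_c = (k_1/k_r) L₀ e^(−k_1 t_c) = (0.232/0.751) × 20.3 × e^(−0.232×1.232) = 0.3089 × 20.3 × 0.7513 = 4.712 mg/L.
Minimum DO = C_s − D_c = 10.7 − 4.712 = 5.988 mg/L.

t_c ≈ 1.23 d; D_c ≈ 4.71 mg/L; min DO ≈ 5.99 mg/L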